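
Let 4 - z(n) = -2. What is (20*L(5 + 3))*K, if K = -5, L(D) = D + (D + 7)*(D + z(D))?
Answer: -21800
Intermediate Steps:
z(n) = 6 (z(n) = 4 - 1*(-2) = 4 + 2 = 6)
L(D) = D + (6 + D)*(7 + D) (L(D) = D + (D + 7)*(D + 6) = D + (7 + D)*(6 + D) = D + (6 + D)*(7 + D))
(20*L(5 + 3))*K = (20*(42 + (5 + 3)**2 + 14*(5 + 3)))*(-5) = (20*(42 + 8**2 + 14*8))*(-5) = (20*(42 + 64 + 112))*(-5) = (20*218)*(-5) = 4360*(-5) = -21800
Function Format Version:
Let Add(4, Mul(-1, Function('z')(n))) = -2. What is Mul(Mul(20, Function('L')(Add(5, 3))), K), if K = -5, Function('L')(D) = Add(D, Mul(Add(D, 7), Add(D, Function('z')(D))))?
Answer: -21800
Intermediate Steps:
Function('z')(n) = 6 (Function('z')(n) = Add(4, Mul(-1, -2)) = Add(4, 2) = 6)
Function('L')(D) = Add(D, Mul(Add(6, D), Add(7, D))) (Function('L')(D) = Add(D, Mul(Add(D, 7), Add(D, 6))) = Add(D, Mul(Add(7, D), Add(6, D))) = Add(D, Mul(Add(6, D), Add(7, D))))
Mul(Mul(20, Function('L')(Add(5, 3))), K) = Mul(Mul(20, Add(42, Pow(Add(5, 3), 2), Mul(14, Add(5, 3)))), -5) = Mul(Mul(20, Add(42, Pow(8, 2), Mul(14, 8))), -5) = Mul(Mul(20, Add(42, 64, 112)), -5) = Mul(Mul(20, 218), -5) = Mul(4360, -5) = -21800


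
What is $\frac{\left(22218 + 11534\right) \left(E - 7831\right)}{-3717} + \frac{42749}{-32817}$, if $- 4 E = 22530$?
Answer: $\frac{4970847982817}{40660263} \approx 1.2225 \cdot 10^{5}$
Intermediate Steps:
$E = - \frac{11265}{2}$ ($E = \left(- \frac{1}{4}\right) 22530 = - \frac{11265}{2} \approx -5632.5$)
$\frac{\left(22218 + 11534\right) \left(E - 7831\right)}{-3717} + \frac{42749}{-32817} = \frac{\left(22218 + 11534\right) \left(- \frac{11265}{2} - 7831\right)}{-3717} + \frac{42749}{-32817} = 33752 \left(- \frac{26927}{2}\right) \left(- \frac{1}{3717}\right) + 42749 \left(- \frac{1}{32817}\right) = \left(-454420052\right) \left(- \frac{1}{3717}\right) - \frac{42749}{32817} = \frac{454420052}{3717} - \frac{42749}{32817} = \frac{4970847982817}{40660263}$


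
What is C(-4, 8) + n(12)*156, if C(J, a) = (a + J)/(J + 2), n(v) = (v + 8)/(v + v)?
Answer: 128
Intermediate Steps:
n(v) = (8 + v)/(2*v) (n(v) = (8 + v)/((2*v)) = (8 + v)*(1/(2*v)) = (8 + v)/(2*v))
C(J, a) = (J + a)/(2 + J)
C(-4, 8) + n(12)*156 = (-4 + 8)/(2 - 4) + ((½)*(8 + 12)/12)*156 = 4/(-2) + ((½)*(1/12)*20)*156 = -½*4 + (⅚)*156 = -2 + 130 = 128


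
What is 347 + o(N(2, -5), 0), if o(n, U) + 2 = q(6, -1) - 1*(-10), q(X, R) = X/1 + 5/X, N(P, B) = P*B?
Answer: 2171/6 ≈ 361.83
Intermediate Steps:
N(P, B) = B*P
q(X, R) = X + 5/X (q(X, R) = X*1 + 5/X = X + 5/X)
o(n, U) = 89/6 (o(n, U) = -2 + ((6 + 5/6) - 1*(-10)) = -2 + ((6 + 5*(⅙)) + 10) = -2 + ((6 + ⅚) + 10) = -2 + (41/6 + 10) = -2 + 101/6 = 89/6)
347 + o(N(2, -5), 0) = 347 + 89/6 = 2171/6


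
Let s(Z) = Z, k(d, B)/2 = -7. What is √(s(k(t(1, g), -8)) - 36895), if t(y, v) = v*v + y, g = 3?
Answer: 3*I*√4101 ≈ 192.12*I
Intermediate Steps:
t(y, v) = y + v² (t(y, v) = v² + y = y + v²)
k(d, B) = -14 (k(d, B) = 2*(-7) = -14)
√(s(k(t(1, g), -8)) - 36895) = √(-14 - 36895) = √(-36909) = 3*I*√4101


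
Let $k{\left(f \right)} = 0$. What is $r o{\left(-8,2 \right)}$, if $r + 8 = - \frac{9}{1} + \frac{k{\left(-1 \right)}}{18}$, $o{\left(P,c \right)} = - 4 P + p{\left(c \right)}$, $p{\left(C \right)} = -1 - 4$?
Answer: $-459$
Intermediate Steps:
$p{\left(C \right)} = -5$ ($p{\left(C \right)} = -1 - 4 = -5$)
$o{\left(P,c \right)} = -5 - 4 P$ ($o{\left(P,c \right)} = - 4 P - 5 = -5 - 4 P$)
$r = -17$ ($r = -8 + \left(- \frac{9}{1} + \frac{0}{18}\right) = -8 + \left(\left(-9\right) 1 + 0 \cdot \frac{1}{18}\right) = -8 + \left(-9 + 0\right) = -8 - 9 = -17$)
$r o{\left(-8,2 \right)} = - 17 \left(-5 - -32\right) = - 17 \left(-5 + 32\right) = \left(-17\right) 27 = -459$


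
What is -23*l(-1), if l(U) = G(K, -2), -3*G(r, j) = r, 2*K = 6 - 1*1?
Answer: 115/6 ≈ 19.167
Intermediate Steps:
K = 5/2 (K = (6 - 1*1)/2 = (6 - 1)/2 = (1/2)*5 = 5/2 ≈ 2.5000)
G(r, j) = -r/3
l(U) = -5/6 (l(U) = -1/3*5/2 = -5/6)
-23*l(-1) = -23*(-5/6) = 115/6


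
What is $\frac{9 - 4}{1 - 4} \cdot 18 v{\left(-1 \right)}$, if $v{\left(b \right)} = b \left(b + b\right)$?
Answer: $-60$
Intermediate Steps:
$v{\left(b \right)} = 2 b^{2}$ ($v{\left(b \right)} = b 2 b = 2 b^{2}$)
$\frac{9 - 4}{1 - 4} \cdot 18 v{\left(-1 \right)} = \frac{9 - 4}{1 - 4} \cdot 18 \cdot 2 \left(-1\right)^{2} = \frac{5}{-3} \cdot 18 \cdot 2 \cdot 1 = 5 \left(- \frac{1}{3}\right) 18 \cdot 2 = \left(- \frac{5}{3}\right) 18 \cdot 2 = \left(-30\right) 2 = -60$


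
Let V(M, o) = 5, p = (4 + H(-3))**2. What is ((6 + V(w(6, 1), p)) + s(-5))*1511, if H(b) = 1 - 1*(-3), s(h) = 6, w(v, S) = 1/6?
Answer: 25687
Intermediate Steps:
w(v, S) = 1/6
H(b) = 4 (H(b) = 1 + 3 = 4)
p = 64 (p = (4 + 4)**2 = 8**2 = 64)
((6 + V(w(6, 1), p)) + s(-5))*1511 = ((6 + 5) + 6)*1511 = (11 + 6)*1511 = 17*1511 = 25687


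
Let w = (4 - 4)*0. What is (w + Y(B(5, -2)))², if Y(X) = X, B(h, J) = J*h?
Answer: 100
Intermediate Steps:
w = 0 (w = 0*0 = 0)
(w + Y(B(5, -2)))² = (0 - 2*5)² = (0 - 10)² = (-10)² = 100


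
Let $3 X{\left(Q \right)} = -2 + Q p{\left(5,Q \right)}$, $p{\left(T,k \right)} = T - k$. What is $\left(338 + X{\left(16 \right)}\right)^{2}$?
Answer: $\frac{698896}{9} \approx 77655.0$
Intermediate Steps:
$X{\left(Q \right)} = - \frac{2}{3} + \frac{Q \left(5 - Q\right)}{3}$ ($X{\left(Q \right)} = \frac{-2 + Q \left(5 - Q\right)}{3} = - \frac{2}{3} + \frac{Q \left(5 - Q\right)}{3}$)
$\left(338 + X{\left(16 \right)}\right)^{2} = \left(338 - \left(\frac{2}{3} + \frac{16 \left(-5 + 16\right)}{3}\right)\right)^{2} = \left(338 - \left(\frac{2}{3} + \frac{16}{3} \cdot 11\right)\right)^{2} = \left(338 - \frac{178}{3}\right)^{2} = \left(\frac{836}{3}\right)^{2} = \frac{698896}{9}$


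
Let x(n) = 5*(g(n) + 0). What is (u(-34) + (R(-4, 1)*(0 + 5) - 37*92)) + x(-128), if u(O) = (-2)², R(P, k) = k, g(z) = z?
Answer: -4035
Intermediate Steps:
u(O) = 4
x(n) = 5*n (x(n) = 5*(n + 0) = 5*n)
(u(-34) + (R(-4, 1)*(0 + 5) - 37*92)) + x(-128) = (4 + (1*(0 + 5) - 37*92)) + 5*(-128) = (4 + (1*5 - 3404)) - 640 = (4 + (5 - 3404)) - 640 = (4 - 3399) - 640 = -3395 - 640 = -4035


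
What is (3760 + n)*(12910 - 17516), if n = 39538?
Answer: -199430588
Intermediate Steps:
(3760 + n)*(12910 - 17516) = (3760 + 39538)*(12910 - 17516) = 43298*(-4606) = -199430588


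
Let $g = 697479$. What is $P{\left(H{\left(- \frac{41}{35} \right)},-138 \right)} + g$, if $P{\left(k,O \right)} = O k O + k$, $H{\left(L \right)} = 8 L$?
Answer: $\frac{3633001}{7} \approx 5.19 \cdot 10^{5}$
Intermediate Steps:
$P{\left(k,O \right)} = k + k O^{2}$ ($P{\left(k,O \right)} = k O^{2} + k = k + k O^{2}$)
$P{\left(H{\left(- \frac{41}{35} \right)},-138 \right)} + g = 8 \left(- \frac{41}{35}\right) \left(1 + \left(-138\right)^{2}\right) + 697479 = 8 \left(\left(-41\right) \frac{1}{35}\right) \left(1 + 19044\right) + 697479 = 8 \left(- \frac{41}{35}\right) 19045 + 697479 = \left(- \frac{328}{35}\right) 19045 + 697479 = - \frac{1249352}{7} + 697479 = \frac{3633001}{7}$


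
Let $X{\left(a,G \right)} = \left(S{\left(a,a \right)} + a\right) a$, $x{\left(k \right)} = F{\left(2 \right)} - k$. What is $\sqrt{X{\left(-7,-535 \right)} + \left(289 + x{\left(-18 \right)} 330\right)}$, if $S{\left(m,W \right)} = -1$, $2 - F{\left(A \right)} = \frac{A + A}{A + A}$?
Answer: $21 \sqrt{15} \approx 81.333$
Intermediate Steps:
$F{\left(A \right)} = 1$ ($F{\left(A \right)} = 2 - \frac{A + A}{A + A} = 2 - \frac{2 A}{2 A} = 2 - 2 A \frac{1}{2 A} = 2 - 1 = 1$)
$x{\left(k \right)} = 1 - k$
$X{\left(a,G \right)} = a \left(-1 + a\right)$ ($X{\left(a,G \right)} = \left(-1 + a\right) a = a \left(-1 + a\right)$)
$\sqrt{X{\left(-7,-535 \right)} + \left(289 + x{\left(-18 \right)} 330\right)} = \sqrt{- 7 \left(-1 - 7\right) + \left(289 + \left(1 - -18\right) 330\right)} = \sqrt{\left(-7\right) \left(-8\right) + \left(289 + \left(1 + 18\right) 330\right)} = \sqrt{56 + \left(289 + 19 \cdot 330\right)} = \sqrt{56 + \left(289 + 6270\right)} = \sqrt{56 + 6559} = \sqrt{6615} = 21 \sqrt{15}$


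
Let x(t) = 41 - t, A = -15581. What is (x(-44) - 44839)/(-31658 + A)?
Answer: 44754/47239 ≈ 0.94740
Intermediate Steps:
(x(-44) - 44839)/(-31658 + A) = ((41 - 1*(-44)) - 44839)/(-31658 - 15581) = ((41 + 44) - 44839)/(-47239) = (85 - 44839)*(-1/47239) = -44754*(-1/47239) = 44754/47239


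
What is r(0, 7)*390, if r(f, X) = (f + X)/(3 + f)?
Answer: 910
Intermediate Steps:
r(f, X) = (X + f)/(3 + f)
r(0, 7)*390 = ((7 + 0)/(3 + 0))*390 = (7/3)*390 = 910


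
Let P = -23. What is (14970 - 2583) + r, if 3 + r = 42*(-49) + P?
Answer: 10303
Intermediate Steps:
r = -2084 (r = -3 + (42*(-49) - 23) = -3 + (-2058 - 23) = -3 - 2081 = -2084)
(14970 - 2583) + r = (14970 - 2583) - 2084 = 12387 - 2084 = 10303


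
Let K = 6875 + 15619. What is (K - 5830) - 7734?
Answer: 8930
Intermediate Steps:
K = 22494
(K - 5830) - 7734 = (22494 - 5830) - 7734 = 16664 - 7734 = 8930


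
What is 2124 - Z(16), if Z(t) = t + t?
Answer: 2092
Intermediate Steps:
Z(t) = 2*t
2124 - Z(16) = 2124 - 2*16 = 2124 - 1*32 = 2124 - 32 = 2092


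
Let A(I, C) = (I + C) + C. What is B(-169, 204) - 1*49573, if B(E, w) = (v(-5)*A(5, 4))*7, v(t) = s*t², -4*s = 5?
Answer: -209667/4 ≈ -52417.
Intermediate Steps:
s = -5/4 (s = -¼*5 = -5/4 ≈ -1.2500)
A(I, C) = I + 2*C (A(I, C) = (C + I) + C = I + 2*C)
v(t) = -5*t²/4
B(E, w) = -11375/4 (B(E, w) = ((-5/4*(-5)²)*(5 + 2*4))*7 = ((-5/4*25)*(5 + 8))*7 = -125/4*13*7 = -1625/4*7 = -11375/4)
B(-169, 204) - 1*49573 = -11375/4 - 1*49573 = -11375/4 - 49573 = -209667/4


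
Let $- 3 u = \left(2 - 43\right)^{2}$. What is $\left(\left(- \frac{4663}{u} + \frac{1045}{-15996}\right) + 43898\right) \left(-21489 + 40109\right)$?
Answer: $\frac{5495727676244785}{6722319} \approx 8.1753 \cdot 10^{8}$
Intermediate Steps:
$u = - \frac{1681}{3}$ ($u = - \frac{\left(2 - 43\right)^{2}}{3} = - \frac{\left(-41\right)^{2}}{3} = \left(- \frac{1}{3}\right) 1681 = - \frac{1681}{3} \approx -560.33$)
$\left(\left(- \frac{4663}{u} + \frac{1045}{-15996}\right) + 43898\right) \left(-21489 + 40109\right) = \left(\left(- \frac{4663}{- \frac{1681}{3}} + \frac{1045}{-15996}\right) + 43898\right) \left(-21489 + 40109\right) = \left(\left(\left(-4663\right) \left(- \frac{3}{1681}\right) + 1045 \left(- \frac{1}{15996}\right)\right) + 43898\right) 18620 = \left(\left(\frac{13989}{1681} - \frac{1045}{15996}\right) + 43898\right) 18620 = \left(\frac{222011399}{26889276} + 43898\right) 18620 = \frac{1180607449247}{26889276} \cdot 18620 = \frac{5495727676244785}{6722319}$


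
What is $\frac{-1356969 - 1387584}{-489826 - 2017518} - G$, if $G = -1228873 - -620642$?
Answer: $\frac{217863870431}{358192} \approx 6.0823 \cdot 10^{5}$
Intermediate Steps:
$G = -608231$ ($G = -1228873 + 620642 = -608231$)
$\frac{-1356969 - 1387584}{-489826 - 2017518} - G = \frac{-1356969 - 1387584}{-489826 - 2017518} - -608231 = \frac{-1356969 - 1387584}{-2507344} + 608231 = \left(-1356969 - 1387584\right) \left(- \frac{1}{2507344}\right) + 608231 = \left(-2744553\right) \left(- \frac{1}{2507344}\right) + 608231 = \frac{392079}{358192} + 608231 = \frac{217863870431}{358192}$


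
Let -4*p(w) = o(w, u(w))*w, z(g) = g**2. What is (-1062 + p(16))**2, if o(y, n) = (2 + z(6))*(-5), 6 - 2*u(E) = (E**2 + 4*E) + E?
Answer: 91204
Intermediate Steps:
u(E) = 3 - 5*E/2 - E**2/2 (u(E) = 3 - ((E**2 + 4*E) + E)/2 = 3 - (E**2 + 5*E)/2 = 3 + (-5*E/2 - E**2/2) = 3 - 5*E/2 - E**2/2)
o(y, n) = -190 (o(y, n) = (2 + 6**2)*(-5) = (2 + 36)*(-5) = 38*(-5) = -190)
p(w) = 95*w/2 (p(w) = -(-95)*w/2 = 95*w/2)
(-1062 + p(16))**2 = (-1062 + (95/2)*16)**2 = (-1062 + 760)**2 = (-302)**2 = 91204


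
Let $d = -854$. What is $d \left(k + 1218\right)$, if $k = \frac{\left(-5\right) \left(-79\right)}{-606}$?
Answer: $- \frac{315003451}{303} \approx -1.0396 \cdot 10^{6}$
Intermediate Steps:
$k = - \frac{395}{606}$ ($k = 395 \left(- \frac{1}{606}\right) = - \frac{395}{606} \approx -0.65182$)
$d \left(k + 1218\right) = - 854 \left(- \frac{395}{606} + 1218\right) = \left(-854\right) \frac{737713}{606} = - \frac{315003451}{303}$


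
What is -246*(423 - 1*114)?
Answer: -76014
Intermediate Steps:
-246*(423 - 1*114) = -246*(423 - 114) = -246*309 = -76014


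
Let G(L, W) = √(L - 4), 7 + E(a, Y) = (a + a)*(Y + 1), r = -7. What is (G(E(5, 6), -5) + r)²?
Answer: (7 - √59)² ≈ 0.46396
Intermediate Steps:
E(a, Y) = -7 + 2*a*(1 + Y) (E(a, Y) = -7 + (a + a)*(Y + 1) = -7 + (2*a)*(1 + Y) = -7 + 2*a*(1 + Y))
G(L, W) = √(-4 + L)
(G(E(5, 6), -5) + r)² = (√(-4 + (-7 + 2*5 + 2*6*5)) - 7)² = (√(-4 + (-7 + 10 + 60)) - 7)² = (√(-4 + 63) - 7)² = (√59 - 7)² = (-7 + √59)²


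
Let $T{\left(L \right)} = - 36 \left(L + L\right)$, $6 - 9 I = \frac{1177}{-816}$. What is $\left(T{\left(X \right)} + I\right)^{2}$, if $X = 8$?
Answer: $\frac{17842775813041}{53934336} \approx 3.3082 \cdot 10^{5}$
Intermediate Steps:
$I = \frac{6073}{7344}$ ($I = \frac{2}{3} - \frac{1177 \frac{1}{-816}}{9} = \frac{2}{3} - \frac{1177 \left(- \frac{1}{816}\right)}{9} = \frac{2}{3} - - \frac{1177}{7344} = \frac{2}{3} + \frac{1177}{7344} = \frac{6073}{7344} \approx 0.82693$)
$T{\left(L \right)} = - 72 L$ ($T{\left(L \right)} = - 36 \cdot 2 L = - 72 L$)
$\left(T{\left(X \right)} + I\right)^{2} = \left(\left(-72\right) 8 + \frac{6073}{7344}\right)^{2} = \left(-576 + \frac{6073}{7344}\right)^{2} = \left(- \frac{4224071}{7344}\right)^{2} = \frac{17842775813041}{53934336}$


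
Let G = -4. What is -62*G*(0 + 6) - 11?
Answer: 1477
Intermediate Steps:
-62*G*(0 + 6) - 11 = -(-248)*(0 + 6) - 11 = -(-248)*6 - 11 = -62*(-24) - 11 = 1488 - 11 = 1477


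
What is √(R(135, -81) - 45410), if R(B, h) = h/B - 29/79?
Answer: 322*I*√68335/395 ≈ 213.1*I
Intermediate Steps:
R(B, h) = -29/79 + h/B (R(B, h) = h/B - 29*1/79 = h/B - 29/79 = -29/79 + h/B)
√(R(135, -81) - 45410) = √((-29/79 - 81/135) - 45410) = √((-29/79 - 81*1/135) - 45410) = √((-29/79 - ⅗) - 45410) = √(-382/395 - 45410) = √(-17937332/395) = 322*I*√68335/395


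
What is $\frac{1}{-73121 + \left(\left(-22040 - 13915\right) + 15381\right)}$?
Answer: $- \frac{1}{93695} \approx -1.0673 \cdot 10^{-5}$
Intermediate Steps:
$\frac{1}{-73121 + \left(\left(-22040 - 13915\right) + 15381\right)} = \frac{1}{-73121 + \left(-35955 + 15381\right)} = \frac{1}{-73121 - 20574} = \frac{1}{-93695} = - \frac{1}{93695}$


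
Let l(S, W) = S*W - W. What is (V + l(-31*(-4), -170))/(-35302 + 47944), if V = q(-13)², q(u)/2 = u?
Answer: -10117/6321 ≈ -1.6005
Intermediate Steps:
q(u) = 2*u
V = 676 (V = (2*(-13))² = (-26)² = 676)
l(S, W) = -W + S*W
(V + l(-31*(-4), -170))/(-35302 + 47944) = (676 - 170*(-1 - 31*(-4)))/(-35302 + 47944) = (676 - 170*(-1 + 124))/12642 = (676 - 170*123)*(1/12642) = (676 - 20910)*(1/12642) = -20234*1/12642 = -10117/6321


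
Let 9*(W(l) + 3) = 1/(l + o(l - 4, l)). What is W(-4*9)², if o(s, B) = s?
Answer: 4214809/467856 ≈ 9.0088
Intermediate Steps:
W(l) = -3 + 1/(9*(-4 + 2*l)) (W(l) = -3 + 1/(9*(l + (l - 4))) = -3 + 1/(9*(l + (-4 + l))) = -3 + 1/(9*(-4 + 2*l)))
W(-4*9)² = ((109 - (-216)*9)/(18*(-2 - 4*9)))² = ((109 - 54*(-36))/(18*(-2 - 36)))² = ((1/18)*(109 + 1944)/(-38))² = ((1/18)*(-1/38)*2053)² = (-2053/684)² = 4214809/467856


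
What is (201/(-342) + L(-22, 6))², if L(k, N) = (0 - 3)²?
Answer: 919681/12996 ≈ 70.766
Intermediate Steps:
L(k, N) = 9 (L(k, N) = (-3)² = 9)
(201/(-342) + L(-22, 6))² = (201/(-342) + 9)² = (201*(-1/342) + 9)² = (-67/114 + 9)² = (959/114)² = 919681/12996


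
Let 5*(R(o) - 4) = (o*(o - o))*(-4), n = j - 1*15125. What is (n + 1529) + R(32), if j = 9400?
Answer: -4192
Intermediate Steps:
n = -5725 (n = 9400 - 1*15125 = 9400 - 15125 = -5725)
R(o) = 4 (R(o) = 4 + ((o*(o - o))*(-4))/5 = 4 + ((o*0)*(-4))/5 = 4 + (0*(-4))/5 = 4 + (⅕)*0 = 4 + 0 = 4)
(n + 1529) + R(32) = (-5725 + 1529) + 4 = -4196 + 4 = -4192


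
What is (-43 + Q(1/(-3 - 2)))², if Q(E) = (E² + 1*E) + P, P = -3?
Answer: 1331716/625 ≈ 2130.7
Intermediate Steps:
Q(E) = -3 + E + E² (Q(E) = (E² + 1*E) - 3 = (E² + E) - 3 = (E + E²) - 3 = -3 + E + E²)
(-43 + Q(1/(-3 - 2)))² = (-43 + (-3 + 1/(-3 - 2) + (1/(-3 - 2))²))² = (-43 + (-3 + 1/(-5) + (1/(-5))²))² = (-43 + (-3 - ⅕ + (-⅕)²))² = (-43 + (-3 - ⅕ + 1/25))² = (-43 - 79/25)² = (-1154/25)² = 1331716/625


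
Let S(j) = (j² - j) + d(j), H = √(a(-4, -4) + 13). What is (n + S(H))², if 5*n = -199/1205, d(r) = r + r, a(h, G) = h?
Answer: 5198554201/36300625 ≈ 143.21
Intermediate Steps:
d(r) = 2*r
H = 3 (H = √(-4 + 13) = √9 = 3)
n = -199/6025 (n = (-199/1205)/5 = (-199*1/1205)/5 = (⅕)*(-199/1205) = -199/6025 ≈ -0.033029)
S(j) = j + j² (S(j) = (j² - j) + 2*j = j + j²)
(n + S(H))² = (-199/6025 + 3*(1 + 3))² = (-199/6025 + 3*4)² = (-199/6025 + 12)² = (72101/6025)² = 5198554201/36300625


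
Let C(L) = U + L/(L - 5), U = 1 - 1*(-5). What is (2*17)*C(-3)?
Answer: 867/4 ≈ 216.75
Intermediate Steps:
U = 6 (U = 1 + 5 = 6)
C(L) = 6 + L/(-5 + L) (C(L) = 6 + L/(L - 5) = 6 + L/(-5 + L))
(2*17)*C(-3) = (2*17)*((-30 + 7*(-3))/(-5 - 3)) = 34*((-30 - 21)/(-8)) = 34*(-1/8*(-51)) = 34*(51/8) = 867/4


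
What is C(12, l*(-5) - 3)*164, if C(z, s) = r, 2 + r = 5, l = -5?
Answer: 492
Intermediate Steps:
r = 3 (r = -2 + 5 = 3)
C(z, s) = 3
C(12, l*(-5) - 3)*164 = 3*164 = 492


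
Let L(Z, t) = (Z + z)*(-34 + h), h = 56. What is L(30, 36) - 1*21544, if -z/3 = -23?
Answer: -19366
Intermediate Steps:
z = 69 (z = -3*(-23) = 69)
L(Z, t) = 1518 + 22*Z (L(Z, t) = (Z + 69)*(-34 + 56) = (69 + Z)*22 = 1518 + 22*Z)
L(30, 36) - 1*21544 = (1518 + 22*30) - 1*21544 = (1518 + 660) - 21544 = 2178 - 21544 = -19366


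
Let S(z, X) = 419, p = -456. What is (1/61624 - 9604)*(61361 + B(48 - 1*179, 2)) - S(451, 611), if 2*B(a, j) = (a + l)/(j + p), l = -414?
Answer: -32975004968480083/55954592 ≈ -5.8932e+8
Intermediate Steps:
B(a, j) = (-414 + a)/(2*(-456 + j)) (B(a, j) = ((a - 414)/(j - 456))/2 = ((-414 + a)/(-456 + j))/2 = (-414 + a)/(2*(-456 + j)))
(1/61624 - 9604)*(61361 + B(48 - 1*179, 2)) - S(451, 611) = (1/61624 - 9604)*(61361 + (-414 + (48 - 1*179))/(2*(-456 + 2))) - 1*419 = (1/61624 - 9604)*(61361 + (1/2)*(-414 + (48 - 179))/(-454)) - 419 = -591836895*(61361 + (1/2)*(-1/454)*(-414 - 131))/61624 - 419 = -591836895*(61361 + (1/2)*(-1/454)*(-545))/61624 - 419 = -591836895*(61361 + 545/908)/61624 - 419 = -591836895/61624*55716333/908 - 419 = -32974981523506035/55954592 - 419 = -32975004968480083/55954592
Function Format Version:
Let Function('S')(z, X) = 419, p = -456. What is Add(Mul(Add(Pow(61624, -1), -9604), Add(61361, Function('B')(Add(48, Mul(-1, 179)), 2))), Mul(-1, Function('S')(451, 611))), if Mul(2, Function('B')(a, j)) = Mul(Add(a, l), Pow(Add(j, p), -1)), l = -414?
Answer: Rational(-32975004968480083, 55954592) ≈ -5.8932e+8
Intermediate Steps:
Function('B')(a, j) = Mul(Rational(1, 2), Pow(Add(-456, j), -1), Add(-414, a)) (Function('B')(a, j) = Mul(Rational(1, 2), Mul(Add(a, -414), Pow(Add(j, -456), -1))) = Mul(Rational(1, 2), Mul(Add(-414, a), Pow(Add(-456, j), -1))) = Mul(Rational(1, 2), Mul(Pow(Add(-456, j), -1), Add(-414, a))) = Mul(Rational(1, 2), Pow(Add(-456, j), -1), Add(-414, a)))
Add(Mul(Add(Pow(61624, -1), -9604), Add(61361, Function('B')(Add(48, Mul(-1, 179)), 2))), Mul(-1, Function('S')(451, 611))) = Add(Mul(Add(Pow(61624, -1), -9604), Add(61361, Mul(Rational(1, 2), Pow(Add(-456, 2), -1), Add(-414, Add(48, Mul(-1, 179)))))), Mul(-1, 419)) = Add(Mul(Add(Rational(1, 61624), -9604), Add(61361, Mul(Rational(1, 2), Pow(-454, -1), Add(-414, Add(48, -179))))), -419) = Add(Mul(Rational(-591836895, 61624), Add(61361, Mul(Rational(1, 2), Rational(-1, 454), Add(-414, -131)))), -419) = Add(Mul(Rational(-591836895, 61624), Add(61361, Mul(Rational(1, 2), Rational(-1, 454), -545))), -419) = Add(Mul(Rational(-591836895, 61624), Add(61361, Rational(545, 908))), -419) = Add(Mul(Rational(-591836895, 61624), Rational(55716333, 908)), -419) = Add(Rational(-32974981523506035, 55954592), -419) = Rational(-32975004968480083, 55954592)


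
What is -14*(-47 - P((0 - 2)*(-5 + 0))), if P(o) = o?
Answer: 798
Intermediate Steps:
-14*(-47 - P((0 - 2)*(-5 + 0))) = -14*(-47 - (0 - 2)*(-5 + 0)) = -14*(-47 - (-2)*(-5)) = -14*(-47 - 1*10) = -14*(-47 - 10) = -14*(-57) = 798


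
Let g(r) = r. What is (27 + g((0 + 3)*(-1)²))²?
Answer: 900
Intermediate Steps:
(27 + g((0 + 3)*(-1)²))² = (27 + (0 + 3)*(-1)²)² = (27 + 3*1)² = (27 + 3)² = 30² = 900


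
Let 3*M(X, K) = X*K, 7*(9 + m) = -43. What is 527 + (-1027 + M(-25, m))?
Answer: -7850/21 ≈ -373.81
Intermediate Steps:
m = -106/7 (m = -9 + (⅐)*(-43) = -9 - 43/7 = -106/7 ≈ -15.143)
M(X, K) = K*X/3 (M(X, K) = (X*K)/3 = (K*X)/3 = K*X/3)
527 + (-1027 + M(-25, m)) = 527 + (-1027 + (⅓)*(-106/7)*(-25)) = 527 + (-1027 + 2650/21) = 527 - 18917/21 = -7850/21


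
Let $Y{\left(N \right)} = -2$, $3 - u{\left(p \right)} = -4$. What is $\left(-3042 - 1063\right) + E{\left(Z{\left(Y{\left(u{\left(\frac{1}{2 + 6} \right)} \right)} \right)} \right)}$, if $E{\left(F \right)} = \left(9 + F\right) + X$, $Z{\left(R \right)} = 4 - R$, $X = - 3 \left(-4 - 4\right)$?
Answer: $-4066$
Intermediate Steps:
$u{\left(p \right)} = 7$ ($u{\left(p \right)} = 3 - -4 = 3 + 4 = 7$)
$X = 24$ ($X = \left(-3\right) \left(-8\right) = 24$)
$E{\left(F \right)} = 33 + F$ ($E{\left(F \right)} = \left(9 + F\right) + 24 = 33 + F$)
$\left(-3042 - 1063\right) + E{\left(Z{\left(Y{\left(u{\left(\frac{1}{2 + 6} \right)} \right)} \right)} \right)} = \left(-3042 - 1063\right) + \left(33 + \left(4 - -2\right)\right) = -4105 + \left(33 + \left(4 + 2\right)\right) = -4105 + \left(33 + 6\right) = -4105 + 39 = -4066$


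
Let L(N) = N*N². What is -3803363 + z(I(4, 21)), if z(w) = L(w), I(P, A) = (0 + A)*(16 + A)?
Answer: 465294070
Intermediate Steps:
L(N) = N³
I(P, A) = A*(16 + A)
z(w) = w³
-3803363 + z(I(4, 21)) = -3803363 + (21*(16 + 21))³ = -3803363 + (21*37)³ = -3803363 + 777³ = -3803363 + 469097433 = 465294070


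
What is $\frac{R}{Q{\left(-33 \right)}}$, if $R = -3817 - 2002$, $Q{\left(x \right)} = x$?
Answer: $\frac{529}{3} \approx 176.33$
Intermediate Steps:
$R = -5819$ ($R = -3817 - 2002 = -5819$)
$\frac{R}{Q{\left(-33 \right)}} = - \frac{5819}{-33} = \left(-5819\right) \left(- \frac{1}{33}\right) = \frac{529}{3}$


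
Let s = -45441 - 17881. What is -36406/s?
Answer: 18203/31661 ≈ 0.57493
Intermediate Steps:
s = -63322
-36406/s = -36406/(-63322) = -36406*(-1/63322) = 18203/31661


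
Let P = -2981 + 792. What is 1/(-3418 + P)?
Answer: -1/5607 ≈ -0.00017835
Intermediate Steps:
P = -2189
1/(-3418 + P) = 1/(-3418 - 2189) = 1/(-5607) = -1/5607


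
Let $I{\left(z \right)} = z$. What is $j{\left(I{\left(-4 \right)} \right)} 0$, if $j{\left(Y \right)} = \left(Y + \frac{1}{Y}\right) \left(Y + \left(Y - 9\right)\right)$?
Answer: $0$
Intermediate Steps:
$j{\left(Y \right)} = \left(-9 + 2 Y\right) \left(Y + \frac{1}{Y}\right)$ ($j{\left(Y \right)} = \left(Y + \frac{1}{Y}\right) \left(Y + \left(-9 + Y\right)\right) = \left(Y + \frac{1}{Y}\right) \left(-9 + 2 Y\right) = \left(-9 + 2 Y\right) \left(Y + \frac{1}{Y}\right)$)
$j{\left(I{\left(-4 \right)} \right)} 0 = \left(2 - -36 - \frac{9}{-4} + 2 \left(-4\right)^{2}\right) 0 = \left(2 + 36 - - \frac{9}{4} + 2 \cdot 16\right) 0 = \left(2 + 36 + \frac{9}{4} + 32\right) 0 = \frac{289}{4} \cdot 0 = 0$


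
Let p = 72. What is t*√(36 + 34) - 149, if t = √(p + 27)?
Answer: -149 + 3*√770 ≈ -65.753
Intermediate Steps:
t = 3*√11 (t = √(72 + 27) = √99 = 3*√11 ≈ 9.9499)
t*√(36 + 34) - 149 = (3*√11)*√(36 + 34) - 149 = (3*√11)*√70 - 149 = 3*√770 - 149 = -149 + 3*√770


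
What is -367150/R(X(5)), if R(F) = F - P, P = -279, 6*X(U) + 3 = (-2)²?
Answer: -88116/67 ≈ -1315.2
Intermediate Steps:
X(U) = ⅙ (X(U) = -½ + (⅙)*(-2)² = -½ + (⅙)*4 = -½ + ⅔ = ⅙)
R(F) = 279 + F (R(F) = F - 1*(-279) = F + 279 = 279 + F)
-367150/R(X(5)) = -367150/(279 + ⅙) = -367150/1675/6 = -367150*6/1675 = -88116/67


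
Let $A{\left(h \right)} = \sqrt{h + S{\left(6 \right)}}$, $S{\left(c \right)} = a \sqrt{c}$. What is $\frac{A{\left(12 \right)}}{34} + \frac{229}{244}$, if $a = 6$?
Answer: $\frac{229}{244} + \frac{\sqrt{12 + 6 \sqrt{6}}}{34} \approx 1.0905$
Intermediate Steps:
$S{\left(c \right)} = 6 \sqrt{c}$
$A{\left(h \right)} = \sqrt{h + 6 \sqrt{6}}$
$\frac{A{\left(12 \right)}}{34} + \frac{229}{244} = \frac{\sqrt{12 + 6 \sqrt{6}}}{34} + \frac{229}{244} = \frac{229}{244} + \frac{\sqrt{12 + 6 \sqrt{6}}}{34}$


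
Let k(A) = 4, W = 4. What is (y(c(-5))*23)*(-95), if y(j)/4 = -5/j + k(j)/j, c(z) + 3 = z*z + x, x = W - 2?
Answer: 2185/6 ≈ 364.17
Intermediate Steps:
x = 2 (x = 4 - 2 = 2)
c(z) = -1 + z**2 (c(z) = -3 + (z*z + 2) = -3 + (z**2 + 2) = -3 + (2 + z**2) = -1 + z**2)
y(j) = -4/j (y(j) = 4*(-5/j + 4/j) = 4*(-1/j) = -4/j)
(y(c(-5))*23)*(-95) = (-4/(-1 + (-5)**2)*23)*(-95) = (-4/(-1 + 25)*23)*(-95) = (-4/24*23)*(-95) = (-4*1/24*23)*(-95) = -1/6*23*(-95) = -23/6*(-95) = 2185/6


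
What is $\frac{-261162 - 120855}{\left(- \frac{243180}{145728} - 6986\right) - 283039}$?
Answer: $\frac{1546404816}{1174027955} \approx 1.3172$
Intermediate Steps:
$\frac{-261162 - 120855}{\left(- \frac{243180}{145728} - 6986\right) - 283039} = - \frac{382017}{\left(\left(-243180\right) \frac{1}{145728} - 6986\right) - 283039} = - \frac{382017}{\left(- \frac{6755}{4048} - 6986\right) - 283039} = - \frac{382017}{- \frac{28286083}{4048} - 283039} = - \frac{382017}{- \frac{1174027955}{4048}} = \left(-382017\right) \left(- \frac{4048}{1174027955}\right) = \frac{1546404816}{1174027955}$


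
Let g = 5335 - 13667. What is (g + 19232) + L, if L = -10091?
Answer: 809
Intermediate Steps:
g = -8332
(g + 19232) + L = (-8332 + 19232) - 10091 = 10900 - 10091 = 809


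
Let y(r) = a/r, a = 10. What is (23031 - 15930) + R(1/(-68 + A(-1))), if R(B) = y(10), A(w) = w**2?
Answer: 7102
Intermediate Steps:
y(r) = 10/r
R(B) = 1 (R(B) = 10/10 = 10*(1/10) = 1)
(23031 - 15930) + R(1/(-68 + A(-1))) = (23031 - 15930) + 1 = 7101 + 1 = 7102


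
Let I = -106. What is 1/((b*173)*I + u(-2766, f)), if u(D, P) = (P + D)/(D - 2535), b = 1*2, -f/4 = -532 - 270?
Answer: -5301/194419918 ≈ -2.7266e-5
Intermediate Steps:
f = 3208 (f = -4*(-532 - 270) = -4*(-802) = 3208)
b = 2
u(D, P) = (D + P)/(-2535 + D)
1/((b*173)*I + u(-2766, f)) = 1/((2*173)*(-106) + (-2766 + 3208)/(-2535 - 2766)) = 1/(346*(-106) + 442/(-5301)) = 1/(-36676 - 1/5301*442) = 1/(-36676 - 442/5301) = 1/(-194419918/5301) = -5301/194419918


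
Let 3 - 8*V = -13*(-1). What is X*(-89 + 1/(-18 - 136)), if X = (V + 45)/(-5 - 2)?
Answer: 342675/616 ≈ 556.29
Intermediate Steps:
V = -5/4 (V = 3/8 - (-13)*(-1)/8 = 3/8 - ⅛*13 = 3/8 - 13/8 = -5/4 ≈ -1.2500)
X = -25/4 (X = (-5/4 + 45)/(-5 - 2) = (175/4)/(-7) = (175/4)*(-⅐) = -25/4 ≈ -6.2500)
X*(-89 + 1/(-18 - 136)) = -25*(-89 + 1/(-18 - 136))/4 = -25*(-89 + 1/(-154))/4 = -25*(-89 - 1/154)/4 = -25/4*(-13707/154) = 342675/616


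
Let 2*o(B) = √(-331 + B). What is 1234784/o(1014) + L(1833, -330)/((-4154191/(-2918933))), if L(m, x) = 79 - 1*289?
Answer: -612975930/4154191 + 2469568*√683/683 ≈ 94348.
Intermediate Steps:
o(B) = √(-331 + B)/2
L(m, x) = -210 (L(m, x) = 79 - 289 = -210)
1234784/o(1014) + L(1833, -330)/((-4154191/(-2918933))) = 1234784/((√(-331 + 1014)/2)) - 210/((-4154191/(-2918933))) = 1234784/((√683/2)) - 210/((-4154191*(-1/2918933))) = 1234784*(2*√683/683) - 210/4154191/2918933 = 2469568*√683/683 - 210*2918933/4154191 = 2469568*√683/683 - 612975930/4154191 = -612975930/4154191 + 2469568*√683/683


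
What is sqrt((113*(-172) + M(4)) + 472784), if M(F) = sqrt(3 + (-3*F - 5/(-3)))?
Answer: sqrt(4080132 + 3*I*sqrt(66))/3 ≈ 673.31 + 0.002011*I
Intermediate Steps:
M(F) = sqrt(14/3 - 3*F) (M(F) = sqrt(3 + (-3*F - 5*(-1/3))) = sqrt(3 + (-3*F + 5/3)) = sqrt(3 + (5/3 - 3*F)) = sqrt(14/3 - 3*F))
sqrt((113*(-172) + M(4)) + 472784) = sqrt((113*(-172) + sqrt(42 - 27*4)/3) + 472784) = sqrt((-19436 + sqrt(42 - 108)/3) + 472784) = sqrt((-19436 + sqrt(-66)/3) + 472784) = sqrt((-19436 + (I*sqrt(66))/3) + 472784) = sqrt((-19436 + I*sqrt(66)/3) + 472784) = sqrt(453348 + I*sqrt(66)/3)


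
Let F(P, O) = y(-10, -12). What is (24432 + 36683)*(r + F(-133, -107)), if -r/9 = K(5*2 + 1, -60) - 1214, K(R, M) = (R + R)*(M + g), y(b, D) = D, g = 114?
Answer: 13567530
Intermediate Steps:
F(P, O) = -12
K(R, M) = 2*R*(114 + M) (K(R, M) = (R + R)*(M + 114) = (2*R)*(114 + M) = 2*R*(114 + M))
r = 234 (r = -9*(2*(5*2 + 1)*(114 - 60) - 1214) = -9*(2*(10 + 1)*54 - 1214) = -9*(2*11*54 - 1214) = -9*(1188 - 1214) = -9*(-26) = 234)
(24432 + 36683)*(r + F(-133, -107)) = (24432 + 36683)*(234 - 12) = 61115*222 = 13567530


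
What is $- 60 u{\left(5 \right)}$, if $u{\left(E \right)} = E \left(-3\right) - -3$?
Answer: $720$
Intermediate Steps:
$u{\left(E \right)} = 3 - 3 E$ ($u{\left(E \right)} = - 3 E + 3 = 3 - 3 E$)
$- 60 u{\left(5 \right)} = - 60 \left(3 - 15\right) = \left(-60\right) \left(-12\right) = 720$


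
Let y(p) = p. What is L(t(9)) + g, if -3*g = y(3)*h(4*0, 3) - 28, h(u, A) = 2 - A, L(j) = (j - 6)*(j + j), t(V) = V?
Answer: 193/3 ≈ 64.333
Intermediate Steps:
L(j) = 2*j*(-6 + j) (L(j) = (-6 + j)*(2*j) = 2*j*(-6 + j))
g = 31/3 (g = -(3*(2 - 1*3) - 28)/3 = -(3*(2 - 3) - 28)/3 = -(3*(-1) - 28)/3 = -(-3 - 28)/3 = -⅓*(-31) = 31/3 ≈ 10.333)
L(t(9)) + g = 2*9*(-6 + 9) + 31/3 = 2*9*3 + 31/3 = 54 + 31/3 = 193/3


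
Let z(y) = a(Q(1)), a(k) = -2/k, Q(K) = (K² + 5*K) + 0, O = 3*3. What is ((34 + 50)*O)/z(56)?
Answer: -2268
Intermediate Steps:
O = 9
Q(K) = K² + 5*K
z(y) = -⅓ (z(y) = -2/(5 + 1) = -2/(1*6) = -2/6 = -2*⅙ = -⅓)
((34 + 50)*O)/z(56) = ((34 + 50)*9)/(-⅓) = (84*9)*(-3) = 756*(-3) = -2268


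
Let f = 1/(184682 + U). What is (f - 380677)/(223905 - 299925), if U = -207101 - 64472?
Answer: 2756450434/550454485 ≈ 5.0076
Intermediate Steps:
U = -271573
f = -1/86891 (f = 1/(184682 - 271573) = 1/(-86891) = -1/86891 ≈ -1.1509e-5)
(f - 380677)/(223905 - 299925) = (-1/86891 - 380677)/(223905 - 299925) = -33077405208/86891/(-76020) = -33077405208/86891*(-1/76020) = 2756450434/550454485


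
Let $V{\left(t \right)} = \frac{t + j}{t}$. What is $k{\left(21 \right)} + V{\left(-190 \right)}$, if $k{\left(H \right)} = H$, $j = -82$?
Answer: $\frac{2131}{95} \approx 22.432$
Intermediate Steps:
$V{\left(t \right)} = \frac{-82 + t}{t}$ ($V{\left(t \right)} = \frac{t - 82}{t} = \frac{-82 + t}{t}$)
$k{\left(21 \right)} + V{\left(-190 \right)} = 21 + \frac{-82 - 190}{-190} = 21 - - \frac{136}{95} = 21 + \frac{136}{95} = \frac{2131}{95}$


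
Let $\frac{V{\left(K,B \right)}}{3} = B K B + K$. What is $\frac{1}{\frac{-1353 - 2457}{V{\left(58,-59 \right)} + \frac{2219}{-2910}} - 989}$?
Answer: $- \frac{1763073661}{1743690937829} \approx -0.0010111$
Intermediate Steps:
$V{\left(K,B \right)} = 3 K + 3 K B^{2}$ ($V{\left(K,B \right)} = 3 \left(B K B + K\right) = 3 \left(K B^{2} + K\right) = 3 \left(K + K B^{2}\right) = 3 K + 3 K B^{2}$)
$\frac{1}{\frac{-1353 - 2457}{V{\left(58,-59 \right)} + \frac{2219}{-2910}} - 989} = \frac{1}{\frac{-1353 - 2457}{3 \cdot 58 \left(1 + \left(-59\right)^{2}\right) + \frac{2219}{-2910}} - 989} = \frac{1}{- \frac{3810}{3 \cdot 58 \left(1 + 3481\right) + 2219 \left(- \frac{1}{2910}\right)} - 989} = \frac{1}{- \frac{3810}{3 \cdot 58 \cdot 3482 - \frac{2219}{2910}} - 989} = \frac{1}{- \frac{3810}{605868 - \frac{2219}{2910}} - 989} = \frac{1}{- \frac{3810}{\frac{1763073661}{2910}} - 989} = \frac{1}{\left(-3810\right) \frac{2910}{1763073661} - 989} = \frac{1}{- \frac{11087100}{1763073661} - 989} = \frac{1}{- \frac{1743690937829}{1763073661}} = - \frac{1763073661}{1743690937829}$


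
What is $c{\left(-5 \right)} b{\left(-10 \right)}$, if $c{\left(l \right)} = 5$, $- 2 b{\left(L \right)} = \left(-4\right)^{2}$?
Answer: $-40$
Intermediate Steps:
$b{\left(L \right)} = -8$ ($b{\left(L \right)} = - \frac{\left(-4\right)^{2}}{2} = \left(- \frac{1}{2}\right) 16 = -8$)
$c{\left(-5 \right)} b{\left(-10 \right)} = 5 \left(-8\right) = -40$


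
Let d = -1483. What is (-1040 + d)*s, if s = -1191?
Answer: 3004893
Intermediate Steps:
(-1040 + d)*s = (-1040 - 1483)*(-1191) = -2523*(-1191) = 3004893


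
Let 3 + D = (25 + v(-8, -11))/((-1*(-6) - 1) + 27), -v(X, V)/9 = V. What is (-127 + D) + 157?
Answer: 247/8 ≈ 30.875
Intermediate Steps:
v(X, V) = -9*V
D = 7/8 (D = -3 + (25 - 9*(-11))/((-1*(-6) - 1) + 27) = -3 + (25 + 99)/((6 - 1) + 27) = -3 + 124/(5 + 27) = -3 + 124/32 = -3 + 124*(1/32) = -3 + 31/8 = 7/8 ≈ 0.87500)
(-127 + D) + 157 = (-127 + 7/8) + 157 = -1009/8 + 157 = 247/8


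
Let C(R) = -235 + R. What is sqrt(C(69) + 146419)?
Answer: sqrt(146253) ≈ 382.43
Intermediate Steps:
sqrt(C(69) + 146419) = sqrt((-235 + 69) + 146419) = sqrt(-166 + 146419) = sqrt(146253)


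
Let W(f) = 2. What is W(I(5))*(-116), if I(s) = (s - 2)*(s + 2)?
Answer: -232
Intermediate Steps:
I(s) = (-2 + s)*(2 + s)
W(I(5))*(-116) = 2*(-116) = -232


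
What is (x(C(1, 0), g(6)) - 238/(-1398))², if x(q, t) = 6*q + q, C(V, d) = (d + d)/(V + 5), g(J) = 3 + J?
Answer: 14161/488601 ≈ 0.028983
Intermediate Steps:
C(V, d) = 2*d/(5 + V) (C(V, d) = (2*d)/(5 + V) = 2*d/(5 + V))
x(q, t) = 7*q
(x(C(1, 0), g(6)) - 238/(-1398))² = (7*(2*0/(5 + 1)) - 238/(-1398))² = (7*(2*0/6) - 238*(-1/1398))² = (7*(2*0*(⅙)) + 119/699)² = (7*0 + 119/699)² = (0 + 119/699)² = (119/699)² = 14161/488601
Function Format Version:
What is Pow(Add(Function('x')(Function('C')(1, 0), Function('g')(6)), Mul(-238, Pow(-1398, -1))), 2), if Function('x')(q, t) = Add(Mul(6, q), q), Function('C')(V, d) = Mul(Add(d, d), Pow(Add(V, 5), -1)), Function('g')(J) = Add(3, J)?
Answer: Rational(14161, 488601) ≈ 0.028983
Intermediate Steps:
Function('C')(V, d) = Mul(2, d, Pow(Add(5, V), -1)) (Function('C')(V, d) = Mul(Mul(2, d), Pow(Add(5, V), -1)) = Mul(2, d, Pow(Add(5, V), -1)))
Function('x')(q, t) = Mul(7, q)
Pow(Add(Function('x')(Function('C')(1, 0), Function('g')(6)), Mul(-238, Pow(-1398, -1))), 2) = Pow(Add(Mul(7, Mul(2, 0, Pow(Add(5, 1), -1))), Mul(-238, Pow(-1398, -1))), 2) = Pow(Add(Mul(7, Mul(2, 0, Pow(6, -1))), Mul(-238, Rational(-1, 1398))), 2) = Pow(Add(Mul(7, Mul(2, 0, Rational(1, 6))), Rational(119, 699)), 2) = Pow(Add(Mul(7, 0), Rational(119, 699)), 2) = Pow(Add(0, Rational(119, 699)), 2) = Pow(Rational(119, 699), 2) = Rational(14161, 488601)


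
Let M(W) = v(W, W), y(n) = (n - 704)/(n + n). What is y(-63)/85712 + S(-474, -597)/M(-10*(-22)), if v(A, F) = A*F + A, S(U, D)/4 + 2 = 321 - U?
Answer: 59954507/917975520 ≈ 0.065312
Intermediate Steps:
S(U, D) = 1276 - 4*U (S(U, D) = -8 + 4*(321 - U) = -8 + (1284 - 4*U) = 1276 - 4*U)
v(A, F) = A + A*F
y(n) = (-704 + n)/(2*n) (y(n) = (-704 + n)/((2*n)) = (-704 + n)*(1/(2*n)) = (-704 + n)/(2*n))
M(W) = W*(1 + W)
y(-63)/85712 + S(-474, -597)/M(-10*(-22)) = ((½)*(-704 - 63)/(-63))/85712 + (1276 - 4*(-474))/(((-10*(-22))*(1 - 10*(-22)))) = ((½)*(-1/63)*(-767))*(1/85712) + (1276 + 1896)/((220*(1 + 220))) = (767/126)*(1/85712) + 3172/((220*221)) = 767/10799712 + 3172/48620 = 767/10799712 + 3172*(1/48620) = 767/10799712 + 61/935 = 59954507/917975520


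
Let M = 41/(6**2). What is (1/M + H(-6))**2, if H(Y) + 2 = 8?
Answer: 79524/1681 ≈ 47.308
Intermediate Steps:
H(Y) = 6 (H(Y) = -2 + 8 = 6)
M = 41/36 ≈ 1.1389
(1/M + H(-6))**2 = (1/(41/36) + 6)**2 = (36/41 + 6)**2 = (282/41)**2 = 79524/1681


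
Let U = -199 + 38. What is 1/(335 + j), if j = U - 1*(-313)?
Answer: 1/487 ≈ 0.0020534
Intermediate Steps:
U = -161
j = 152 (j = -161 - 1*(-313) = -161 + 313 = 152)
1/(335 + j) = 1/(335 + 152) = 1/487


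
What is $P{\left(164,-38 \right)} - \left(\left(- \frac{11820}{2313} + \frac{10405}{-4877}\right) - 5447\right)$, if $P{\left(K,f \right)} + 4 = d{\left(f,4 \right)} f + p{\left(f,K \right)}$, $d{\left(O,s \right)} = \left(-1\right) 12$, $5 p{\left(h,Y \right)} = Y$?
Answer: $\frac{111658981228}{18800835} \approx 5939.0$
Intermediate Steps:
$p{\left(h,Y \right)} = \frac{Y}{5}$
$d{\left(O,s \right)} = -12$
$P{\left(K,f \right)} = -4 - 12 f + \frac{K}{5}$ ($P{\left(K,f \right)} = -4 + \left(- 12 f + \frac{K}{5}\right) = -4 - 12 f + \frac{K}{5}$)
$P{\left(164,-38 \right)} - \left(\left(- \frac{11820}{2313} + \frac{10405}{-4877}\right) - 5447\right) = \left(-4 - -456 + \frac{1}{5} \cdot 164\right) - \left(\left(- \frac{11820}{2313} + \frac{10405}{-4877}\right) - 5447\right) = \left(-4 + 456 + \frac{164}{5}\right) - \left(\left(\left(-11820\right) \frac{1}{2313} + 10405 \left(- \frac{1}{4877}\right)\right) - 5447\right) = \frac{2424}{5} - \left(\left(- \frac{3940}{771} - \frac{10405}{4877}\right) - 5447\right) = \frac{2424}{5} - \left(- \frac{27237635}{3760167} - 5447\right) = \frac{2424}{5} - - \frac{20508867284}{3760167} = \frac{2424}{5} + \frac{20508867284}{3760167} = \frac{111658981228}{18800835}$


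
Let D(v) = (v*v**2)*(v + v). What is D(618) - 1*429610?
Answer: 291731453942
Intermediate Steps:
D(v) = 2*v**4 (D(v) = v**3*(2*v) = 2*v**4)
D(618) - 1*429610 = 2*618**4 - 1*429610 = 2*145865941776 - 429610 = 291731883552 - 429610 = 291731453942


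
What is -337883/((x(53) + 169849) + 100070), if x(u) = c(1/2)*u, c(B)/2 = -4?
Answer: -337883/269495 ≈ -1.2538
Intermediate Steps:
c(B) = -8 (c(B) = 2*(-4) = -8)
x(u) = -8*u
-337883/((x(53) + 169849) + 100070) = -337883/((-8*53 + 169849) + 100070) = -337883/((-424 + 169849) + 100070) = -337883/(169425 + 100070) = -337883/269495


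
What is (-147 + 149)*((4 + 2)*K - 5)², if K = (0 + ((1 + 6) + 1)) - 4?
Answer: 722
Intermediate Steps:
K = 4 (K = (0 + (7 + 1)) - 4 = (0 + 8) - 4 = 8 - 4 = 4)
(-147 + 149)*((4 + 2)*K - 5)² = (-147 + 149)*((4 + 2)*4 - 5)² = 2*(6*4 - 5)² = 2*(24 - 5)² = 2*19² = 2*361 = 722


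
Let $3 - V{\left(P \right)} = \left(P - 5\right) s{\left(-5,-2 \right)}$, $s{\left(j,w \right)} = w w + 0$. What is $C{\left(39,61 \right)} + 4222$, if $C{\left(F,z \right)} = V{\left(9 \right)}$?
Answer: $4209$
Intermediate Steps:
$s{\left(j,w \right)} = w^{2}$ ($s{\left(j,w \right)} = w^{2} + 0 = w^{2}$)
$V{\left(P \right)} = 23 - 4 P$ ($V{\left(P \right)} = 3 - \left(P - 5\right) \left(-2\right)^{2} = 3 - \left(-5 + P\right) 4 = 3 - \left(-20 + 4 P\right) = 23 - 4 P$)
$C{\left(F,z \right)} = -13$ ($C{\left(F,z \right)} = 23 - 36 = -13$)
$C{\left(39,61 \right)} + 4222 = -13 + 4222 = 4209$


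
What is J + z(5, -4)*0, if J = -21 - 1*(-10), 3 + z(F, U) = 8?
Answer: -11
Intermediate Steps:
z(F, U) = 5 (z(F, U) = -3 + 8 = 5)
J = -11 (J = -21 + 10 = -11)
J + z(5, -4)*0 = -11 + 5*0 = -11 + 0 = -11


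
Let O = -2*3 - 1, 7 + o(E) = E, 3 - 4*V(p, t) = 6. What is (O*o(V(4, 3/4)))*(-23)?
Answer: -4991/4 ≈ -1247.8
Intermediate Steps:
V(p, t) = -3/4 (V(p, t) = 3/4 - 1/4*6 = 3/4 - 3/2 = -3/4)
o(E) = -7 + E
O = -7 (O = -6 - 1 = -7)
(O*o(V(4, 3/4)))*(-23) = -7*(-7 - 3/4)*(-23) = -7*(-31/4)*(-23) = (217/4)*(-23) = -4991/4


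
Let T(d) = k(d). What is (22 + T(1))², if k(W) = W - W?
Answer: 484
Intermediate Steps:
k(W) = 0
T(d) = 0
(22 + T(1))² = (22 + 0)² = 22² = 484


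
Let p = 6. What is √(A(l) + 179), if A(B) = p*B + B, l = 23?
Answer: 2*√85 ≈ 18.439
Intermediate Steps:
A(B) = 7*B (A(B) = 6*B + B = 7*B)
√(A(l) + 179) = √(7*23 + 179) = √(161 + 179) = √340 = 2*√85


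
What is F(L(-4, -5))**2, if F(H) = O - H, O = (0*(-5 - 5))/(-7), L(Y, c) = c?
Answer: 25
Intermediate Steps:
O = 0 (O = (0*(-10))*(-1/7) = 0*(-1/7) = 0)
F(H) = -H (F(H) = 0 - H = -H)
F(L(-4, -5))**2 = (-1*(-5))**2 = 5**2 = 25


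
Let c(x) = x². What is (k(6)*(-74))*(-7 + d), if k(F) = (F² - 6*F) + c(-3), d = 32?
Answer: -16650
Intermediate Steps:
k(F) = 9 + F² - 6*F (k(F) = (F² - 6*F) + (-3)² = (F² - 6*F) + 9 = 9 + F² - 6*F)
(k(6)*(-74))*(-7 + d) = ((9 + 6² - 6*6)*(-74))*(-7 + 32) = ((9 + 36 - 36)*(-74))*25 = (9*(-74))*25 = -666*25 = -16650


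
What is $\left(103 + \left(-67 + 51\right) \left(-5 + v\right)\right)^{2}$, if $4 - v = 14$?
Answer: $117649$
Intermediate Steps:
$v = -10$ ($v = 4 - 14 = -10$)
$\left(103 + \left(-67 + 51\right) \left(-5 + v\right)\right)^{2} = \left(103 + \left(-67 + 51\right) \left(-5 - 10\right)\right)^{2} = \left(103 - -240\right)^{2} = \left(103 + 240\right)^{2} = 343^{2} = 117649$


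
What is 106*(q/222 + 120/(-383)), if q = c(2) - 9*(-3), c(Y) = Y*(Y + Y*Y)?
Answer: -206753/14171 ≈ -14.590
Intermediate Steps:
c(Y) = Y*(Y + Y²)
q = 39 (q = 2²*(1 + 2) - 9*(-3) = 4*3 + 27 = 12 + 27 = 39)
106*(q/222 + 120/(-383)) = 106*(39/222 + 120/(-383)) = 106*(39*(1/222) + 120*(-1/383)) = 106*(13/74 - 120/383) = 106*(-3901/28342) = -206753/14171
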